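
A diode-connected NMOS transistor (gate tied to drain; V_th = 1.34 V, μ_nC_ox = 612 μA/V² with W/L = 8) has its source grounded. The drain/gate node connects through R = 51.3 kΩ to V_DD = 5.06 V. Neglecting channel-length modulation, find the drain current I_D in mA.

With gate tied to drain, V_GS = V_DS ≥ V_GS − V_th, so the device is in saturation.
k_n = μ_nC_ox · (W/L) = 4.896 mA/V².
KCL at the drain: ½ k_n (V_GS − V_th)² = (V_DD − V_GS)/R.
Let x = V_GS − 1.34. Then 126 x² + x − 3.72 = 0, giving x = 0.168 V (positive root), so V_GS = 1.51 V.
I_D = (V_DD − V_GS)/R = (5.06 − 1.51) / 51.3 = 0.0692 mA.

I_D = 0.0692 mA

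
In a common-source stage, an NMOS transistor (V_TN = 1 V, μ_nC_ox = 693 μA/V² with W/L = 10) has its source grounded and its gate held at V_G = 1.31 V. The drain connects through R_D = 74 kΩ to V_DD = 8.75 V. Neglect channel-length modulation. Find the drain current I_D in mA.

I_D = 0.117 mA

V_GS = V_G = 1.31 V, so V_ov = 1.31 − 1 = 0.31 V.
k_n = μ_nC_ox · (W/L) = 6.93 mA/V².
Assume saturation: I_D = ½ k_n V_ov² = 0.5 × 6.93 × 0.31² = 0.333 mA, giving V_DS = V_DD − I_D R_D = 8.75 − 0.333 × 74 = -15.9 V.
But -15.9 V < V_ov = 0.31 V, so the device is actually in triode.
In triode I_D = k_n[V_ov V_DS − ½ V_DS²] and I_D = (V_DD − V_DS)/R_D. Equating: 256 V_DS² − 160 V_DS + 8.75 = 0, giving V_DS = 0.0606 V (the root below V_ov).
I_D = (8.75 − 0.0606) / 74 = 0.117 mA.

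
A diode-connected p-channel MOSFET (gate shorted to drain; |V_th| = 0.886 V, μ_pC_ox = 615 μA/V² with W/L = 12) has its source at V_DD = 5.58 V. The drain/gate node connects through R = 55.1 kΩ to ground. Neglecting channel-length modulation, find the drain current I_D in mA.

I_D = 0.0825 mA

With gate tied to drain, V_SG = V_SD ≥ V_SG − |V_th|, so the device is in saturation.
k_p = μ_pC_ox · (W/L) = 7.38 mA/V².
KCL at the drain: ½ k_p (V_SG − |V_th|)² = (V_DD − V_SG)/R.
Let x = V_SG − 0.886. Then 203 x² + x − 4.694 = 0, giving x = 0.15 V (positive root), so V_SG = 1.04 V.
I_D = (V_DD − V_SG)/R = (5.58 − 1.04) / 55.1 = 0.0825 mA.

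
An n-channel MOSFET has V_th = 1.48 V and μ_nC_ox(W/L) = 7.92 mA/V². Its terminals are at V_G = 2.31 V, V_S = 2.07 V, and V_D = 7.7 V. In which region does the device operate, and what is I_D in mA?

Cutoff; I_D = 0 mA

V_GS = V_G − V_S = 2.31 − 2.07 = 0.24 V; V_DS = V_D − V_S = 7.7 − 2.07 = 5.63 V.
V_GS = 0.24 V < V_th = 1.48 V, so the transistor is in cutoff.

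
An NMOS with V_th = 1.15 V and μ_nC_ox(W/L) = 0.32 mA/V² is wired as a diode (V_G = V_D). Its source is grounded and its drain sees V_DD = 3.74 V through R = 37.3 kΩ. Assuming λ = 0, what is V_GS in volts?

V_GS = 1.73 V

With gate tied to drain, V_GS = V_DS ≥ V_GS − V_th, so the device is in saturation.
KCL at the drain: ½ k_n (V_GS − V_th)² = (V_DD − V_GS)/R.
Let x = V_GS − 1.15. Then 5.97 x² + x − 2.59 = 0, giving x = 0.58 V (positive root), so V_GS = 1.73 V.
I_D = (V_DD − V_GS)/R = (3.74 − 1.73) / 37.3 = 0.0539 mA.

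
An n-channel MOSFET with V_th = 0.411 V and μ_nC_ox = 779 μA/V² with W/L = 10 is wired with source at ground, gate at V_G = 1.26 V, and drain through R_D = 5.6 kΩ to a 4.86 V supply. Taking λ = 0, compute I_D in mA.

V_GS = V_G = 1.26 V, so V_ov = 1.26 − 0.411 = 0.849 V.
k_n = μ_nC_ox · (W/L) = 7.79 mA/V².
Assume saturation: I_D = ½ k_n V_ov² = 0.5 × 7.79 × 0.849² = 2.81 mA, giving V_DS = V_DD − I_D R_D = 4.86 − 2.81 × 5.6 = -10.9 V.
But -10.9 V < V_ov = 0.849 V, so the device is actually in triode.
In triode I_D = k_n[V_ov V_DS − ½ V_DS²] and I_D = (V_DD − V_DS)/R_D. Equating: 21.8 V_DS² − 38.04 V_DS + 4.86 = 0, giving V_DS = 0.139 V (the root below V_ov).
I_D = (4.86 − 0.139) / 5.6 = 0.843 mA.

I_D = 0.843 mA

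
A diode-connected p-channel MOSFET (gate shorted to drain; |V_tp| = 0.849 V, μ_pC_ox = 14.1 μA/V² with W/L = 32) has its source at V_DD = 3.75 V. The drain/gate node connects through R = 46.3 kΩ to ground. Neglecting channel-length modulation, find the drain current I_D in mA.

I_D = 0.0523 mA

With gate tied to drain, V_SG = V_SD ≥ V_SG − |V_tp|, so the device is in saturation.
k_p = μ_pC_ox · (W/L) = 0.4512 mA/V².
KCL at the drain: ½ k_p (V_SG − |V_tp|)² = (V_DD − V_SG)/R.
Let x = V_SG − 0.849. Then 10.4 x² + x − 2.901 = 0, giving x = 0.481 V (positive root), so V_SG = 1.33 V.
I_D = (V_DD − V_SG)/R = (3.75 − 1.33) / 46.3 = 0.0523 mA.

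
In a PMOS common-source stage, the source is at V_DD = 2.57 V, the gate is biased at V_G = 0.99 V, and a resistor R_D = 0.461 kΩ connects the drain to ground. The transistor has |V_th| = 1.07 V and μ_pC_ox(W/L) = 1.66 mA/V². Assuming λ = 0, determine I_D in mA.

I_D = 0.216 mA

V_SG = V_DD − V_G = 2.57 − 0.99 = 1.58 V, so V_ov = 1.58 − 1.07 = 0.51 V.
Assume saturation: I_D = ½ k_p V_ov² = 0.5 × 1.66 × 0.51² = 0.216 mA, giving V_SD = V_DD − I_D R_D = 2.57 − 0.216 × 0.461 = 2.47 V.
V_SD = 2.47 V ≥ V_ov = 0.51 V, confirming saturation.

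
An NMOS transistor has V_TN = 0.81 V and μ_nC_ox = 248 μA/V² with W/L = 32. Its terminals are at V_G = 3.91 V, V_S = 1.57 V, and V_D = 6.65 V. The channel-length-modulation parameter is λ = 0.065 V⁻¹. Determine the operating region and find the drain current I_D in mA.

V_GS = V_G − V_S = 3.91 − 1.57 = 2.34 V; V_DS = V_D − V_S = 6.65 − 1.57 = 5.08 V.
k_n = μ_nC_ox · (W/L) = 7.936 mA/V².
V_ov = V_GS − V_TN = 2.34 − 0.81 = 1.53 V.
Since V_DS = 5.08 V ≥ V_ov = 1.53 V, the device is in saturation.
I_D = ½ k_n V_ov² (1 + λ V_DS) = 0.5 × 7.936 × 1.53² × (1 + 0.065 × 5.08) = 12.4 mA.

Saturation; I_D = 12.4 mA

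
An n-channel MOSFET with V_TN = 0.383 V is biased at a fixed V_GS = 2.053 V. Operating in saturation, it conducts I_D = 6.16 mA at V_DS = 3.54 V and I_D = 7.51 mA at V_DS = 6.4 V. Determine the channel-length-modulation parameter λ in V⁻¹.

With V_GS fixed, I_D ∝ (1 + λ V_DS) in saturation, so I_D2/I_D1 = (1 + λ V_DS2)/(1 + λ V_DS1).
7.51/6.16 = 1.219 = (1 + 6.4 λ)/(1 + 3.54 λ).
Solving: λ (I_D1 V_DS2 − I_D2 V_DS1) = I_D2 − I_D1, so λ = (7.51 − 6.16) / (6.16 × 6.4 − 7.51 × 3.54) = 1.35 / 12.8 = 0.105 V⁻¹.

λ = 0.105 V⁻¹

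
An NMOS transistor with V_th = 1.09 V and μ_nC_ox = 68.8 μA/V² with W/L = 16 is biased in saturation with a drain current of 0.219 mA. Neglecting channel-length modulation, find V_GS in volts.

V_GS = 1.72 V

k_n = μ_nC_ox · (W/L) = 1.101 mA/V².
In saturation I_D = ½ k_n (V_GS − V_th)², so V_GS − V_th = √(2 I_D / k_n) = √(2 × 0.219 / 1.101) = 0.631 V.
V_GS = 1.09 + 0.631 = 1.72 V.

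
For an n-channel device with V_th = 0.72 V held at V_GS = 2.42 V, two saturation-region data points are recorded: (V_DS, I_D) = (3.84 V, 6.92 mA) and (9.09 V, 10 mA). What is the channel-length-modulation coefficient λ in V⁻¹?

λ = 0.126 V⁻¹

With V_GS fixed, I_D ∝ (1 + λ V_DS) in saturation, so I_D2/I_D1 = (1 + λ V_DS2)/(1 + λ V_DS1).
10/6.92 = 1.445 = (1 + 9.09 λ)/(1 + 3.84 λ).
Solving: λ (I_D1 V_DS2 − I_D2 V_DS1) = I_D2 − I_D1, so λ = (10 − 6.92) / (6.92 × 9.09 − 10 × 3.84) = 3.08 / 24.5 = 0.126 V⁻¹.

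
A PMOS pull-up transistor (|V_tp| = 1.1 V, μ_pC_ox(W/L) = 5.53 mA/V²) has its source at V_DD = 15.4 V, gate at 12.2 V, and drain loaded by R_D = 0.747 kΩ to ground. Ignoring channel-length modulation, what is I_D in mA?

I_D = 12.2 mA

V_SG = V_DD − V_G = 15.4 − 12.2 = 3.2 V, so V_ov = 3.2 − 1.1 = 2.1 V.
Assume saturation: I_D = ½ k_p V_ov² = 0.5 × 5.53 × 2.1² = 12.2 mA, giving V_SD = V_DD − I_D R_D = 15.4 − 12.2 × 0.747 = 6.29 V.
V_SD = 6.29 V ≥ V_ov = 2.1 V, confirming saturation.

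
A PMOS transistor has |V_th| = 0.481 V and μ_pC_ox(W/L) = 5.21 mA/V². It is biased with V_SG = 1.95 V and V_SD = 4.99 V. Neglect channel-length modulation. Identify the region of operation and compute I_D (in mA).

V_ov = V_SG − |V_th| = 1.95 − 0.481 = 1.47 V.
Since V_SD = 4.99 V ≥ V_ov = 1.47 V, the device is in saturation.
I_D = ½ k_p V_ov² = 0.5 × 5.21 × 1.47² = 5.62 mA.

Saturation; I_D = 5.62 mA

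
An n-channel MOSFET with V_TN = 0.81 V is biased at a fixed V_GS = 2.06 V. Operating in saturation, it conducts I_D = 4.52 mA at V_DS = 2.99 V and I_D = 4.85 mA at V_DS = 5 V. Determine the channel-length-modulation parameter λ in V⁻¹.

With V_GS fixed, I_D ∝ (1 + λ V_DS) in saturation, so I_D2/I_D1 = (1 + λ V_DS2)/(1 + λ V_DS1).
4.85/4.52 = 1.073 = (1 + 5 λ)/(1 + 2.99 λ).
Solving: λ (I_D1 V_DS2 − I_D2 V_DS1) = I_D2 − I_D1, so λ = (4.85 − 4.52) / (4.52 × 5 − 4.85 × 2.99) = 0.33 / 8.1 = 0.0407 V⁻¹.

λ = 0.0407 V⁻¹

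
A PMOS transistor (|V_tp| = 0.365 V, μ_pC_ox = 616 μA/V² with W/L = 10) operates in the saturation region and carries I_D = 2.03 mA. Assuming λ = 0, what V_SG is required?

V_SG = 1.18 V

k_p = μ_pC_ox · (W/L) = 6.16 mA/V².
In saturation I_D = ½ k_p (V_SG − |V_tp|)², so V_SG − |V_tp| = √(2 I_D / k_p) = √(2 × 2.03 / 6.16) = 0.812 V.
V_SG = 0.365 + 0.812 = 1.18 V.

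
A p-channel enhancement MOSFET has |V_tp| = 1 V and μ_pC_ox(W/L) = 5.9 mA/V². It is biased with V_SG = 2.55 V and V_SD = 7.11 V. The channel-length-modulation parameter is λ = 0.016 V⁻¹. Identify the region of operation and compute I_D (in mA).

Saturation; I_D = 7.89 mA

V_ov = V_SG − |V_tp| = 2.55 − 1 = 1.55 V.
Since V_SD = 7.11 V ≥ V_ov = 1.55 V, the device is in saturation.
I_D = ½ k_p V_ov² (1 + λ V_SD) = 0.5 × 5.9 × 1.55² × (1 + 0.016 × 7.11) = 7.89 mA.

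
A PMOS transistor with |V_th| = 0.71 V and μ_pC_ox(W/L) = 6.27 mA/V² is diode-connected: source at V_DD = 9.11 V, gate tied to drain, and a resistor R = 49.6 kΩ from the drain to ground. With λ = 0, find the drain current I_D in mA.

I_D = 0.165 mA

With gate tied to drain, V_SG = V_SD ≥ V_SG − |V_th|, so the device is in saturation.
KCL at the drain: ½ k_p (V_SG − |V_th|)² = (V_DD − V_SG)/R.
Let x = V_SG − 0.71. Then 155 x² + x − 8.4 = 0, giving x = 0.229 V (positive root), so V_SG = 0.939 V.
I_D = (V_DD − V_SG)/R = (9.11 − 0.939) / 49.6 = 0.165 mA.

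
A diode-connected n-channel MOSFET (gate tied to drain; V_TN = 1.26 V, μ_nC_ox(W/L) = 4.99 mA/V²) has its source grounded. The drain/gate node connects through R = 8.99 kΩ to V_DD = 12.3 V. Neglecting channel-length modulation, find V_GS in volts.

With gate tied to drain, V_GS = V_DS ≥ V_GS − V_TN, so the device is in saturation.
KCL at the drain: ½ k_n (V_GS − V_TN)² = (V_DD − V_GS)/R.
Let x = V_GS − 1.26. Then 22.4 x² + x − 11.04 = 0, giving x = 0.68 V (positive root), so V_GS = 1.94 V.
I_D = (V_DD − V_GS)/R = (12.3 − 1.94) / 8.99 = 1.15 mA.

V_GS = 1.94 V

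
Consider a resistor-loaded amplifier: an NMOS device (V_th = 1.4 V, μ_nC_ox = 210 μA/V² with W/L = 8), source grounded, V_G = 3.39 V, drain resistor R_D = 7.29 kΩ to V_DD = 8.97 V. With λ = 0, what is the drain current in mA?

I_D = 1.18 mA

V_GS = V_G = 3.39 V, so V_ov = 3.39 − 1.4 = 1.99 V.
k_n = μ_nC_ox · (W/L) = 1.68 mA/V².
Assume saturation: I_D = ½ k_n V_ov² = 0.5 × 1.68 × 1.99² = 3.33 mA, giving V_DS = V_DD − I_D R_D = 8.97 − 3.33 × 7.29 = -15.3 V.
But -15.3 V < V_ov = 1.99 V, so the device is actually in triode.
In triode I_D = k_n[V_ov V_DS − ½ V_DS²] and I_D = (V_DD − V_DS)/R_D. Equating: 6.12 V_DS² − 25.37 V_DS + 8.97 = 0, giving V_DS = 0.39 V (the root below V_ov).
I_D = (8.97 − 0.39) / 7.29 = 1.18 mA.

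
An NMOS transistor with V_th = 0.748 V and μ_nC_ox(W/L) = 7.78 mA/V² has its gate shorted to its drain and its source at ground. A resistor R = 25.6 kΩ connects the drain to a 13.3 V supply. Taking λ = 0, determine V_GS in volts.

V_GS = 1.10 V

With gate tied to drain, V_GS = V_DS ≥ V_GS − V_th, so the device is in saturation.
KCL at the drain: ½ k_n (V_GS − V_th)² = (V_DD − V_GS)/R.
Let x = V_GS − 0.748. Then 99.6 x² + x − 12.55 = 0, giving x = 0.35 V (positive root), so V_GS = 1.1 V.
I_D = (V_DD − V_GS)/R = (13.3 − 1.1) / 25.6 = 0.477 mA.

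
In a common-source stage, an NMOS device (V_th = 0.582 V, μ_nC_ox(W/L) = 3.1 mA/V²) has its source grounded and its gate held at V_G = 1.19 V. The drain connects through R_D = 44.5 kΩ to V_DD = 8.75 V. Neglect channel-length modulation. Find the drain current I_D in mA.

V_GS = V_G = 1.19 V, so V_ov = 1.19 − 0.582 = 0.608 V.
Assume saturation: I_D = ½ k_n V_ov² = 0.5 × 3.1 × 0.608² = 0.573 mA, giving V_DS = V_DD − I_D R_D = 8.75 − 0.573 × 44.5 = -16.7 V.
But -16.7 V < V_ov = 0.608 V, so the device is actually in triode.
In triode I_D = k_n[V_ov V_DS − ½ V_DS²] and I_D = (V_DD − V_DS)/R_D. Equating: 69 V_DS² − 84.87 V_DS + 8.75 = 0, giving V_DS = 0.114 V (the root below V_ov).
I_D = (8.75 − 0.114) / 44.5 = 0.194 mA.

I_D = 0.194 mA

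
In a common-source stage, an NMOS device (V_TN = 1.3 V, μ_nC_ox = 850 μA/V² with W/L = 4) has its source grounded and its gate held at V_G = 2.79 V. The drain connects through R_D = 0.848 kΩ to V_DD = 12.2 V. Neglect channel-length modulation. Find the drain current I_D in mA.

I_D = 3.77 mA

V_GS = V_G = 2.79 V, so V_ov = 2.79 − 1.3 = 1.49 V.
k_n = μ_nC_ox · (W/L) = 3.4 mA/V².
Assume saturation: I_D = ½ k_n V_ov² = 0.5 × 3.4 × 1.49² = 3.77 mA, giving V_DS = V_DD − I_D R_D = 12.2 − 3.77 × 0.848 = 9 V.
V_DS = 9 V ≥ V_ov = 1.49 V, confirming saturation.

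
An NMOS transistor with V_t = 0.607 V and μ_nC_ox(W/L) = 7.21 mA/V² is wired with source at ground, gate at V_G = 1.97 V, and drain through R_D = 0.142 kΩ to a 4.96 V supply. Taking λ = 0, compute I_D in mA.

I_D = 6.70 mA

V_GS = V_G = 1.97 V, so V_ov = 1.97 − 0.607 = 1.36 V.
Assume saturation: I_D = ½ k_n V_ov² = 0.5 × 7.21 × 1.36² = 6.7 mA, giving V_DS = V_DD − I_D R_D = 4.96 − 6.7 × 0.142 = 4.01 V.
V_DS = 4.01 V ≥ V_ov = 1.36 V, confirming saturation.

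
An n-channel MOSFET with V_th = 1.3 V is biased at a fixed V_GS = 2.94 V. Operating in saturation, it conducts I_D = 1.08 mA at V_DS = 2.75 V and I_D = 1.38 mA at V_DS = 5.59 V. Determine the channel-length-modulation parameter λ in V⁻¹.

λ = 0.134 V⁻¹

With V_GS fixed, I_D ∝ (1 + λ V_DS) in saturation, so I_D2/I_D1 = (1 + λ V_DS2)/(1 + λ V_DS1).
1.38/1.08 = 1.278 = (1 + 5.59 λ)/(1 + 2.75 λ).
Solving: λ (I_D1 V_DS2 − I_D2 V_DS1) = I_D2 − I_D1, so λ = (1.38 − 1.08) / (1.08 × 5.59 − 1.38 × 2.75) = 0.3 / 2.24 = 0.134 V⁻¹.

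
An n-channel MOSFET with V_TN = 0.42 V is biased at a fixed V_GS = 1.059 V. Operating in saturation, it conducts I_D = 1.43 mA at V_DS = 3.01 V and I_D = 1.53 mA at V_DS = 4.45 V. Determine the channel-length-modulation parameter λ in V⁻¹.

λ = 0.0569 V⁻¹

With V_GS fixed, I_D ∝ (1 + λ V_DS) in saturation, so I_D2/I_D1 = (1 + λ V_DS2)/(1 + λ V_DS1).
1.53/1.43 = 1.07 = (1 + 4.45 λ)/(1 + 3.01 λ).
Solving: λ (I_D1 V_DS2 − I_D2 V_DS1) = I_D2 − I_D1, so λ = (1.53 − 1.43) / (1.43 × 4.45 − 1.53 × 3.01) = 0.1 / 1.76 = 0.0569 V⁻¹.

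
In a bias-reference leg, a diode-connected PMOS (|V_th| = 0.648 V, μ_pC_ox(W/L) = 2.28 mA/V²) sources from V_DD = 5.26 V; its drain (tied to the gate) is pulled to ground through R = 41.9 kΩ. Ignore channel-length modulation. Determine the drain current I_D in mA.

With gate tied to drain, V_SG = V_SD ≥ V_SG − |V_th|, so the device is in saturation.
KCL at the drain: ½ k_p (V_SG − |V_th|)² = (V_DD − V_SG)/R.
Let x = V_SG − 0.648. Then 47.8 x² + x − 4.612 = 0, giving x = 0.3 V (positive root), so V_SG = 0.948 V.
I_D = (V_DD − V_SG)/R = (5.26 − 0.948) / 41.9 = 0.103 mA.

I_D = 0.103 mA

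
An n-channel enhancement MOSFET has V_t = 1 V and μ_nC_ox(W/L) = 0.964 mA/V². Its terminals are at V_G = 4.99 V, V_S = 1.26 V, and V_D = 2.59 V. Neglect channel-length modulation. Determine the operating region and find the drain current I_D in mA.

Triode; I_D = 2.65 mA

V_GS = V_G − V_S = 4.99 − 1.26 = 3.73 V; V_DS = V_D − V_S = 2.59 − 1.26 = 1.33 V.
V_ov = V_GS − V_t = 3.73 − 1 = 2.73 V.
Since V_DS = 1.33 V < V_ov = 2.73 V, the device is in the triode region.
I_D = k_n [V_ov · V_DS − ½ V_DS²] = 0.964 × [2.73 × 1.33 − 0.5 × 1.33²] = 2.65 mA.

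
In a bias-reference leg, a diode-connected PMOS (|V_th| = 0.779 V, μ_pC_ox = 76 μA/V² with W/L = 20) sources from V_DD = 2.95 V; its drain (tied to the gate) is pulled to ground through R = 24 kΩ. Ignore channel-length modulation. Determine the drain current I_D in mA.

With gate tied to drain, V_SG = V_SD ≥ V_SG − |V_th|, so the device is in saturation.
k_p = μ_pC_ox · (W/L) = 1.52 mA/V².
KCL at the drain: ½ k_p (V_SG − |V_th|)² = (V_DD − V_SG)/R.
Let x = V_SG − 0.779. Then 18.2 x² + x − 2.171 = 0, giving x = 0.319 V (positive root), so V_SG = 1.1 V.
I_D = (V_DD − V_SG)/R = (2.95 − 1.1) / 24 = 0.0772 mA.

I_D = 0.0772 mA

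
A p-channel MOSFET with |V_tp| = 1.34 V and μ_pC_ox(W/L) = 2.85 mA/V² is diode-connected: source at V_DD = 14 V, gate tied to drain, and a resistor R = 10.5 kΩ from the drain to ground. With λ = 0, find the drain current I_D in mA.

I_D = 1.12 mA

With gate tied to drain, V_SG = V_SD ≥ V_SG − |V_tp|, so the device is in saturation.
KCL at the drain: ½ k_p (V_SG − |V_tp|)² = (V_DD − V_SG)/R.
Let x = V_SG − 1.34. Then 15 x² + x − 12.66 = 0, giving x = 0.887 V (positive root), so V_SG = 2.23 V.
I_D = (V_DD − V_SG)/R = (14 − 2.23) / 10.5 = 1.12 mA.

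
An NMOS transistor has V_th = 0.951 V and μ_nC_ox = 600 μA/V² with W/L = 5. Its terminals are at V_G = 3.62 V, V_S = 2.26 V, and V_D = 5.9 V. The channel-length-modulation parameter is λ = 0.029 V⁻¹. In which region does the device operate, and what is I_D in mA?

Saturation; I_D = 0.277 mA

V_GS = V_G − V_S = 3.62 − 2.26 = 1.36 V; V_DS = V_D − V_S = 5.9 − 2.26 = 3.64 V.
k_n = μ_nC_ox · (W/L) = 3 mA/V².
V_ov = V_GS − V_th = 1.36 − 0.951 = 0.409 V.
Since V_DS = 3.64 V ≥ V_ov = 0.409 V, the device is in saturation.
I_D = ½ k_n V_ov² (1 + λ V_DS) = 0.5 × 3 × 0.409² × (1 + 0.029 × 3.64) = 0.277 mA.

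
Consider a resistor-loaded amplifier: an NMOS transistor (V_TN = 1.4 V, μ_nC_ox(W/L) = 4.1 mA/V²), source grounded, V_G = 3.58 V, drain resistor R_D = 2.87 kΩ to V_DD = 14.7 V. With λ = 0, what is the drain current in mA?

I_D = 4.90 mA

V_GS = V_G = 3.58 V, so V_ov = 3.58 − 1.4 = 2.18 V.
Assume saturation: I_D = ½ k_n V_ov² = 0.5 × 4.1 × 2.18² = 9.74 mA, giving V_DS = V_DD − I_D R_D = 14.7 − 9.74 × 2.87 = -13.3 V.
But -13.3 V < V_ov = 2.18 V, so the device is actually in triode.
In triode I_D = k_n[V_ov V_DS − ½ V_DS²] and I_D = (V_DD − V_DS)/R_D. Equating: 5.88 V_DS² − 26.65 V_DS + 14.7 = 0, giving V_DS = 0.643 V (the root below V_ov).
I_D = (14.7 − 0.643) / 2.87 = 4.9 mA.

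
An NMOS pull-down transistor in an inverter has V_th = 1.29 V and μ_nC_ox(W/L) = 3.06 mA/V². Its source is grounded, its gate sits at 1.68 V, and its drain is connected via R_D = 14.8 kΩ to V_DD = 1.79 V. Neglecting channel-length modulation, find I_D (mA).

V_GS = V_G = 1.68 V, so V_ov = 1.68 − 1.29 = 0.39 V.
Assume saturation: I_D = ½ k_n V_ov² = 0.5 × 3.06 × 0.39² = 0.233 mA, giving V_DS = V_DD − I_D R_D = 1.79 − 0.233 × 14.8 = -1.65 V.
But -1.65 V < V_ov = 0.39 V, so the device is actually in triode.
In triode I_D = k_n[V_ov V_DS − ½ V_DS²] and I_D = (V_DD − V_DS)/R_D. Equating: 22.6 V_DS² − 18.66 V_DS + 1.79 = 0, giving V_DS = 0.111 V (the root below V_ov).
I_D = (1.79 − 0.111) / 14.8 = 0.113 mA.

I_D = 0.113 mA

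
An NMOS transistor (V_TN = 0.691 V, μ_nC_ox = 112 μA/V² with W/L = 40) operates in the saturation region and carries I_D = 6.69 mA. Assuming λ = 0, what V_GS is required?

k_n = μ_nC_ox · (W/L) = 4.48 mA/V².
In saturation I_D = ½ k_n (V_GS − V_TN)², so V_GS − V_TN = √(2 I_D / k_n) = √(2 × 6.69 / 4.48) = 1.73 V.
V_GS = 0.691 + 1.73 = 2.42 V.

V_GS = 2.42 V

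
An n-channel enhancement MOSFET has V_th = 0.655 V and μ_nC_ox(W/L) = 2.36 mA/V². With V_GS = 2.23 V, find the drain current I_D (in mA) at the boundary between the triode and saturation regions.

I_D = 2.93 mA

At the boundary V_DS = V_ov = V_GS − V_th = 2.23 − 0.655 = 1.57 V.
I_D = ½ k_n V_ov² = 0.5 × 2.36 × 1.57² = 2.93 mA.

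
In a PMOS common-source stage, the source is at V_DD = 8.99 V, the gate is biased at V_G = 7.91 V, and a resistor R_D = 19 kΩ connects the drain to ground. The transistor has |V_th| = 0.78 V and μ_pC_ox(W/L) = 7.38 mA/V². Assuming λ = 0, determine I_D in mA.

I_D = 0.332 mA

V_SG = V_DD − V_G = 8.99 − 7.91 = 1.08 V, so V_ov = 1.08 − 0.78 = 0.3 V.
Assume saturation: I_D = ½ k_p V_ov² = 0.5 × 7.38 × 0.3² = 0.332 mA, giving V_SD = V_DD − I_D R_D = 8.99 − 0.332 × 19 = 2.68 V.
V_SD = 2.68 V ≥ V_ov = 0.3 V, confirming saturation.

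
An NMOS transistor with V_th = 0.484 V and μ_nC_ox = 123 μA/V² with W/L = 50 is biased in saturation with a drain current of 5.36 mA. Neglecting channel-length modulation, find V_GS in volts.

V_GS = 1.80 V

k_n = μ_nC_ox · (W/L) = 6.15 mA/V².
In saturation I_D = ½ k_n (V_GS − V_th)², so V_GS − V_th = √(2 I_D / k_n) = √(2 × 5.36 / 6.15) = 1.32 V.
V_GS = 0.484 + 1.32 = 1.8 V.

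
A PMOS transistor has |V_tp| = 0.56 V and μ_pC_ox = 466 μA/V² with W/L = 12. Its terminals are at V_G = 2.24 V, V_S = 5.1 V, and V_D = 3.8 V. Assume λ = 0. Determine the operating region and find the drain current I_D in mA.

Triode; I_D = 12.0 mA

V_SG = V_S − V_G = 5.1 − 2.24 = 2.86 V; V_SD = V_S − V_D = 5.1 − 3.8 = 1.3 V.
k_p = μ_pC_ox · (W/L) = 5.592 mA/V².
V_ov = V_SG − |V_tp| = 2.86 − 0.56 = 2.3 V.
Since V_SD = 1.3 V < V_ov = 2.3 V, the device is in the triode region.
I_D = k_p [V_ov · V_SD − ½ V_SD²] = 5.592 × [2.3 × 1.3 − 0.5 × 1.3²] = 12 mA.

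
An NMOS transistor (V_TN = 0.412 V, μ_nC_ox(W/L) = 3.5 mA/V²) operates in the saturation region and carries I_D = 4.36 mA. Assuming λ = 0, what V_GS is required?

In saturation I_D = ½ k_n (V_GS − V_TN)², so V_GS − V_TN = √(2 I_D / k_n) = √(2 × 4.36 / 3.5) = 1.58 V.
V_GS = 0.412 + 1.58 = 1.99 V.

V_GS = 1.99 V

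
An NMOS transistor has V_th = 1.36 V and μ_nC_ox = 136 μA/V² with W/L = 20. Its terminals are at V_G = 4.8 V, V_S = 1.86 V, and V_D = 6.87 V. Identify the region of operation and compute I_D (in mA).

Saturation; I_D = 3.40 mA

V_GS = V_G − V_S = 4.8 − 1.86 = 2.94 V; V_DS = V_D − V_S = 6.87 − 1.86 = 5.01 V.
k_n = μ_nC_ox · (W/L) = 2.72 mA/V².
V_ov = V_GS − V_th = 2.94 − 1.36 = 1.58 V.
Since V_DS = 5.01 V ≥ V_ov = 1.58 V, the device is in saturation.
I_D = ½ k_n V_ov² = 0.5 × 2.72 × 1.58² = 3.4 mA.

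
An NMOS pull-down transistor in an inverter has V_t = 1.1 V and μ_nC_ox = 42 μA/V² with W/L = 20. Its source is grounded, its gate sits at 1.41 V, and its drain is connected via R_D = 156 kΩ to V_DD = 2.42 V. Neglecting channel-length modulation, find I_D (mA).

V_GS = V_G = 1.41 V, so V_ov = 1.41 − 1.1 = 0.31 V.
k_n = μ_nC_ox · (W/L) = 0.84 mA/V².
Assume saturation: I_D = ½ k_n V_ov² = 0.5 × 0.84 × 0.31² = 0.0404 mA, giving V_DS = V_DD − I_D R_D = 2.42 − 0.0404 × 156 = -3.88 V.
But -3.88 V < V_ov = 0.31 V, so the device is actually in triode.
In triode I_D = k_n[V_ov V_DS − ½ V_DS²] and I_D = (V_DD − V_DS)/R_D. Equating: 65.5 V_DS² − 41.62 V_DS + 2.42 = 0, giving V_DS = 0.0647 V (the root below V_ov).
I_D = (2.42 − 0.0647) / 156 = 0.0151 mA.

I_D = 0.0151 mA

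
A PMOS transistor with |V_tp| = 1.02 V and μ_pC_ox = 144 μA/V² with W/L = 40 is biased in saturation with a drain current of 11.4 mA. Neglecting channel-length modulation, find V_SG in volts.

k_p = μ_pC_ox · (W/L) = 5.76 mA/V².
In saturation I_D = ½ k_p (V_SG − |V_tp|)², so V_SG − |V_tp| = √(2 I_D / k_p) = √(2 × 11.4 / 5.76) = 1.99 V.
V_SG = 1.02 + 1.99 = 3.01 V.

V_SG = 3.01 V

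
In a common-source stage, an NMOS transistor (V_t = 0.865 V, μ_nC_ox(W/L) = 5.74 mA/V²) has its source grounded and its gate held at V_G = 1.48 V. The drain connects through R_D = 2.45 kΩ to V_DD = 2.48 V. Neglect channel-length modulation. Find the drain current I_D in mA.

I_D = 0.872 mA

V_GS = V_G = 1.48 V, so V_ov = 1.48 − 0.865 = 0.615 V.
Assume saturation: I_D = ½ k_n V_ov² = 0.5 × 5.74 × 0.615² = 1.09 mA, giving V_DS = V_DD − I_D R_D = 2.48 − 1.09 × 2.45 = -0.179 V.
But -0.179 V < V_ov = 0.615 V, so the device is actually in triode.
In triode I_D = k_n[V_ov V_DS − ½ V_DS²] and I_D = (V_DD − V_DS)/R_D. Equating: 7.03 V_DS² − 9.649 V_DS + 2.48 = 0, giving V_DS = 0.343 V (the root below V_ov).
I_D = (2.48 − 0.343) / 2.45 = 0.872 mA.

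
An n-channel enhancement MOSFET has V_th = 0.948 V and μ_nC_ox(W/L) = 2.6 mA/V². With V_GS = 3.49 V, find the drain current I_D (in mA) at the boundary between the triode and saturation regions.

At the boundary V_DS = V_ov = V_GS − V_th = 3.49 − 0.948 = 2.54 V.
I_D = ½ k_n V_ov² = 0.5 × 2.6 × 2.54² = 8.4 mA.

I_D = 8.40 mA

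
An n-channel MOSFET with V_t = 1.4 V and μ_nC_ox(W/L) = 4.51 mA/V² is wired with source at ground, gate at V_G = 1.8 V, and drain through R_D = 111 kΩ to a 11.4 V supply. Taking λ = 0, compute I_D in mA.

V_GS = V_G = 1.8 V, so V_ov = 1.8 − 1.4 = 0.4 V.
Assume saturation: I_D = ½ k_n V_ov² = 0.5 × 4.51 × 0.4² = 0.361 mA, giving V_DS = V_DD − I_D R_D = 11.4 − 0.361 × 111 = -28.6 V.
But -28.6 V < V_ov = 0.4 V, so the device is actually in triode.
In triode I_D = k_n[V_ov V_DS − ½ V_DS²] and I_D = (V_DD − V_DS)/R_D. Equating: 250 V_DS² − 201.2 V_DS + 11.4 = 0, giving V_DS = 0.0613 V (the root below V_ov).
I_D = (11.4 − 0.0613) / 111 = 0.102 mA.

I_D = 0.102 mA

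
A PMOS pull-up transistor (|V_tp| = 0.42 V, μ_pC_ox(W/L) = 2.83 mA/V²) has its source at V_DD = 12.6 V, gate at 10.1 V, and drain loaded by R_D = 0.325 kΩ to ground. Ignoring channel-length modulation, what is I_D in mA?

I_D = 6.12 mA

V_SG = V_DD − V_G = 12.6 − 10.1 = 2.5 V, so V_ov = 2.5 − 0.42 = 2.08 V.
Assume saturation: I_D = ½ k_p V_ov² = 0.5 × 2.83 × 2.08² = 6.12 mA, giving V_SD = V_DD − I_D R_D = 12.6 − 6.12 × 0.325 = 10.6 V.
V_SD = 10.6 V ≥ V_ov = 2.08 V, confirming saturation.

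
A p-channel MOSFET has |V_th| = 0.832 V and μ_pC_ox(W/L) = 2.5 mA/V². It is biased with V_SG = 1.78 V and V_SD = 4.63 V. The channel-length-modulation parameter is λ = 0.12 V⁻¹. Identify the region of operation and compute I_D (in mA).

Saturation; I_D = 1.75 mA

V_ov = V_SG − |V_th| = 1.78 − 0.832 = 0.948 V.
Since V_SD = 4.63 V ≥ V_ov = 0.948 V, the device is in saturation.
I_D = ½ k_p V_ov² (1 + λ V_SD) = 0.5 × 2.5 × 0.948² × (1 + 0.12 × 4.63) = 1.75 mA.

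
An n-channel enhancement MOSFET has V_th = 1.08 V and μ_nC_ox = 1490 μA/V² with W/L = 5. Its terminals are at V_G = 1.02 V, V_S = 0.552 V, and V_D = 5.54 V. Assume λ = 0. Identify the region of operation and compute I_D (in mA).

V_GS = V_G − V_S = 1.02 − 0.552 = 0.468 V; V_DS = V_D − V_S = 5.54 − 0.552 = 4.99 V.
V_GS = 0.468 V < V_th = 1.08 V, so the transistor is in cutoff.

Cutoff; I_D = 0 mA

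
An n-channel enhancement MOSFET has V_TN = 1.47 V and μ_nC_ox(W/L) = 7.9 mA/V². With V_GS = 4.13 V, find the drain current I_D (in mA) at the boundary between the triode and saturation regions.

I_D = 27.9 mA

At the boundary V_DS = V_ov = V_GS − V_TN = 4.13 − 1.47 = 2.66 V.
I_D = ½ k_n V_ov² = 0.5 × 7.9 × 2.66² = 27.9 mA.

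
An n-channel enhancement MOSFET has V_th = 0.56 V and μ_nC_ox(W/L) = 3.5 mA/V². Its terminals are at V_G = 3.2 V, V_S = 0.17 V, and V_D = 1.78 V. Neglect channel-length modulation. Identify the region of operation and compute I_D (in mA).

Triode; I_D = 9.38 mA

V_GS = V_G − V_S = 3.2 − 0.17 = 3.03 V; V_DS = V_D − V_S = 1.78 − 0.17 = 1.61 V.
V_ov = V_GS − V_th = 3.03 − 0.56 = 2.47 V.
Since V_DS = 1.61 V < V_ov = 2.47 V, the device is in the triode region.
I_D = k_n [V_ov · V_DS − ½ V_DS²] = 3.5 × [2.47 × 1.61 − 0.5 × 1.61²] = 9.38 mA.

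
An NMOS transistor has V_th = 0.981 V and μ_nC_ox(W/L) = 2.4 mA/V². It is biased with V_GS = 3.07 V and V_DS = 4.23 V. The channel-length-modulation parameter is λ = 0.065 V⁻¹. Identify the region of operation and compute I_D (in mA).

V_ov = V_GS − V_th = 3.07 − 0.981 = 2.09 V.
Since V_DS = 4.23 V ≥ V_ov = 2.09 V, the device is in saturation.
I_D = ½ k_n V_ov² (1 + λ V_DS) = 0.5 × 2.4 × 2.09² × (1 + 0.065 × 4.23) = 6.68 mA.

Saturation; I_D = 6.68 mA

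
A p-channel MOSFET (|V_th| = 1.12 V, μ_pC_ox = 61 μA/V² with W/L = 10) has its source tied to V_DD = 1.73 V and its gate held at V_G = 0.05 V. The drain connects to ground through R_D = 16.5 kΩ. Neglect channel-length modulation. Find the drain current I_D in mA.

V_SG = V_DD − V_G = 1.73 − 0.05 = 1.68 V, so V_ov = 1.68 − 1.12 = 0.56 V.
k_p = μ_pC_ox · (W/L) = 0.61 mA/V².
Assume saturation: I_D = ½ k_p V_ov² = 0.5 × 0.61 × 0.56² = 0.0956 mA, giving V_SD = V_DD − I_D R_D = 1.73 − 0.0956 × 16.5 = 0.152 V.
But 0.152 V < V_ov = 0.56 V, so the device is actually in triode.
In triode I_D = k_p[V_ov V_SD − ½ V_SD²] and I_D = (V_DD − V_SD)/R_D. Equating: 5.03 V_SD² − 6.636 V_SD + 1.73 = 0, giving V_SD = 0.358 V (the root below V_ov).
I_D = (1.73 − 0.358) / 16.5 = 0.0832 mA.

I_D = 0.0832 mA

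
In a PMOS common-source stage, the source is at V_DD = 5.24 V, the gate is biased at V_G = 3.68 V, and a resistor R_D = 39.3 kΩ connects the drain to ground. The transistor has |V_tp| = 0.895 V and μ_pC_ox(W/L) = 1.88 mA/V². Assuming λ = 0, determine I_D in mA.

I_D = 0.130 mA

V_SG = V_DD − V_G = 5.24 − 3.68 = 1.56 V, so V_ov = 1.56 − 0.895 = 0.665 V.
Assume saturation: I_D = ½ k_p V_ov² = 0.5 × 1.88 × 0.665² = 0.416 mA, giving V_SD = V_DD − I_D R_D = 5.24 − 0.416 × 39.3 = -11.1 V.
But -11.1 V < V_ov = 0.665 V, so the device is actually in triode.
In triode I_D = k_p[V_ov V_SD − ½ V_SD²] and I_D = (V_DD − V_SD)/R_D. Equating: 36.9 V_SD² − 50.13 V_SD + 5.24 = 0, giving V_SD = 0.114 V (the root below V_ov).
I_D = (5.24 − 0.114) / 39.3 = 0.13 mA.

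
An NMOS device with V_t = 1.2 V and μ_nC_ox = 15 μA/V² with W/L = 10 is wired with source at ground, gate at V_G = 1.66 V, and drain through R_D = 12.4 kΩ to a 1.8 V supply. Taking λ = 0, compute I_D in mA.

V_GS = V_G = 1.66 V, so V_ov = 1.66 − 1.2 = 0.46 V.
k_n = μ_nC_ox · (W/L) = 0.15 mA/V².
Assume saturation: I_D = ½ k_n V_ov² = 0.5 × 0.15 × 0.46² = 0.0159 mA, giving V_DS = V_DD − I_D R_D = 1.8 − 0.0159 × 12.4 = 1.6 V.
V_DS = 1.6 V ≥ V_ov = 0.46 V, confirming saturation.

I_D = 0.0159 mA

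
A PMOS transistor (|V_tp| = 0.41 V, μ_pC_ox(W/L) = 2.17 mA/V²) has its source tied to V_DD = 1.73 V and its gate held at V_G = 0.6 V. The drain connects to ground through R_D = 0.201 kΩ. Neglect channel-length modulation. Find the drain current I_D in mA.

V_SG = V_DD − V_G = 1.73 − 0.6 = 1.13 V, so V_ov = 1.13 − 0.41 = 0.72 V.
Assume saturation: I_D = ½ k_p V_ov² = 0.5 × 2.17 × 0.72² = 0.562 mA, giving V_SD = V_DD − I_D R_D = 1.73 − 0.562 × 0.201 = 1.62 V.
V_SD = 1.62 V ≥ V_ov = 0.72 V, confirming saturation.

I_D = 0.562 mA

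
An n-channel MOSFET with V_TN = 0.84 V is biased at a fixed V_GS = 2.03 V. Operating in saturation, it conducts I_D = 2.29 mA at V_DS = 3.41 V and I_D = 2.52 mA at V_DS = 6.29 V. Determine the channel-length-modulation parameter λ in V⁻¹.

With V_GS fixed, I_D ∝ (1 + λ V_DS) in saturation, so I_D2/I_D1 = (1 + λ V_DS2)/(1 + λ V_DS1).
2.52/2.29 = 1.1 = (1 + 6.29 λ)/(1 + 3.41 λ).
Solving: λ (I_D1 V_DS2 − I_D2 V_DS1) = I_D2 − I_D1, so λ = (2.52 − 2.29) / (2.29 × 6.29 − 2.52 × 3.41) = 0.23 / 5.81 = 0.0396 V⁻¹.

λ = 0.0396 V⁻¹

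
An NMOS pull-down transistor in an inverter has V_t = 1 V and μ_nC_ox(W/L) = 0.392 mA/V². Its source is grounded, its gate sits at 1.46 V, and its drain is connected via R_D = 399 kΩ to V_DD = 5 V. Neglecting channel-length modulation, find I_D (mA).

I_D = 0.0123 mA

V_GS = V_G = 1.46 V, so V_ov = 1.46 − 1 = 0.46 V.
Assume saturation: I_D = ½ k_n V_ov² = 0.5 × 0.392 × 0.46² = 0.0415 mA, giving V_DS = V_DD − I_D R_D = 5 − 0.0415 × 399 = -11.5 V.
But -11.5 V < V_ov = 0.46 V, so the device is actually in triode.
In triode I_D = k_n[V_ov V_DS − ½ V_DS²] and I_D = (V_DD − V_DS)/R_D. Equating: 78.2 V_DS² − 72.95 V_DS + 5 = 0, giving V_DS = 0.0745 V (the root below V_ov).
I_D = (5 − 0.0745) / 399 = 0.0123 mA.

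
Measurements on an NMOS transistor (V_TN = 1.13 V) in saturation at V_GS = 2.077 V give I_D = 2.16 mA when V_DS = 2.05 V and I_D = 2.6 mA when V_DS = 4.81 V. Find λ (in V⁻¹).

With V_GS fixed, I_D ∝ (1 + λ V_DS) in saturation, so I_D2/I_D1 = (1 + λ V_DS2)/(1 + λ V_DS1).
2.6/2.16 = 1.204 = (1 + 4.81 λ)/(1 + 2.05 λ).
Solving: λ (I_D1 V_DS2 − I_D2 V_DS1) = I_D2 − I_D1, so λ = (2.6 − 2.16) / (2.16 × 4.81 − 2.6 × 2.05) = 0.44 / 5.06 = 0.087 V⁻¹.

λ = 0.0870 V⁻¹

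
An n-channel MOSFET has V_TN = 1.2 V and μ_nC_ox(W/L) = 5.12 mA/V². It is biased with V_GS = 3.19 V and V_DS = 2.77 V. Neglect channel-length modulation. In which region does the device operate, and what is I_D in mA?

V_ov = V_GS − V_TN = 3.19 − 1.2 = 1.99 V.
Since V_DS = 2.77 V ≥ V_ov = 1.99 V, the device is in saturation.
I_D = ½ k_n V_ov² = 0.5 × 5.12 × 1.99² = 10.1 mA.

Saturation; I_D = 10.1 mA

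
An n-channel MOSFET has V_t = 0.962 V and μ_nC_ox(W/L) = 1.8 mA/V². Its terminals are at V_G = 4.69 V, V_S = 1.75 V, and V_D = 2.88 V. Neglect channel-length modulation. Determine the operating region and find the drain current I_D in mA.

Triode; I_D = 2.87 mA

V_GS = V_G − V_S = 4.69 − 1.75 = 2.94 V; V_DS = V_D − V_S = 2.88 − 1.75 = 1.13 V.
V_ov = V_GS − V_t = 2.94 − 0.962 = 1.98 V.
Since V_DS = 1.13 V < V_ov = 1.98 V, the device is in the triode region.
I_D = k_n [V_ov · V_DS − ½ V_DS²] = 1.8 × [1.98 × 1.13 − 0.5 × 1.13²] = 2.87 mA.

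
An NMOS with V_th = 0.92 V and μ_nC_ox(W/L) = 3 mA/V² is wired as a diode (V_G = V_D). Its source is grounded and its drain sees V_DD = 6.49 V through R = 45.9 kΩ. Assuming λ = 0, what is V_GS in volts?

With gate tied to drain, V_GS = V_DS ≥ V_GS − V_th, so the device is in saturation.
KCL at the drain: ½ k_n (V_GS − V_th)² = (V_DD − V_GS)/R.
Let x = V_GS − 0.92. Then 68.8 x² + x − 5.57 = 0, giving x = 0.277 V (positive root), so V_GS = 1.2 V.
I_D = (V_DD − V_GS)/R = (6.49 − 1.2) / 45.9 = 0.115 mA.

V_GS = 1.20 V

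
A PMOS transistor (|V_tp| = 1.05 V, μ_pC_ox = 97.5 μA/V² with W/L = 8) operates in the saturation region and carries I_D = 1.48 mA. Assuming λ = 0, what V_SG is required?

k_p = μ_pC_ox · (W/L) = 0.78 mA/V².
In saturation I_D = ½ k_p (V_SG − |V_tp|)², so V_SG − |V_tp| = √(2 I_D / k_p) = √(2 × 1.48 / 0.78) = 1.95 V.
V_SG = 1.05 + 1.95 = 3 V.

V_SG = 3.00 V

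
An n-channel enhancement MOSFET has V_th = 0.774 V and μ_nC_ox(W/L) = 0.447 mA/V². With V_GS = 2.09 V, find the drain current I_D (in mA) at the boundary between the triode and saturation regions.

At the boundary V_DS = V_ov = V_GS − V_th = 2.09 − 0.774 = 1.32 V.
I_D = ½ k_n V_ov² = 0.5 × 0.447 × 1.32² = 0.387 mA.

I_D = 0.387 mA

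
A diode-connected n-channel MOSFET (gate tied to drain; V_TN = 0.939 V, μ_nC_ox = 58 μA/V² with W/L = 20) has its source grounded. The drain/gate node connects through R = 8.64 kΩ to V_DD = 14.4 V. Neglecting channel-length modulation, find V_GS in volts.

With gate tied to drain, V_GS = V_DS ≥ V_GS − V_TN, so the device is in saturation.
k_n = μ_nC_ox · (W/L) = 1.16 mA/V².
KCL at the drain: ½ k_n (V_GS − V_TN)² = (V_DD − V_GS)/R.
Let x = V_GS − 0.939. Then 5.01 x² + x − 13.46 = 0, giving x = 1.54 V (positive root), so V_GS = 2.48 V.
I_D = (V_DD − V_GS)/R = (14.4 − 2.48) / 8.64 = 1.38 mA.

V_GS = 2.48 V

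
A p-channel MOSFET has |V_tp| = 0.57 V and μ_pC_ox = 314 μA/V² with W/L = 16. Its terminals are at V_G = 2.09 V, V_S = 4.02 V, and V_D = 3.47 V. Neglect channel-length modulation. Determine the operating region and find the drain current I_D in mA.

Triode; I_D = 3.00 mA

V_SG = V_S − V_G = 4.02 − 2.09 = 1.93 V; V_SD = V_S − V_D = 4.02 − 3.47 = 0.55 V.
k_p = μ_pC_ox · (W/L) = 5.024 mA/V².
V_ov = V_SG − |V_tp| = 1.93 − 0.57 = 1.36 V.
Since V_SD = 0.55 V < V_ov = 1.36 V, the device is in the triode region.
I_D = k_p [V_ov · V_SD − ½ V_SD²] = 5.024 × [1.36 × 0.55 − 0.5 × 0.55²] = 3 mA.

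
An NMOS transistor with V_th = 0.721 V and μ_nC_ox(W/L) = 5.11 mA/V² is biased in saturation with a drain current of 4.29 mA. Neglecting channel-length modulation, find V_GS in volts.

In saturation I_D = ½ k_n (V_GS − V_th)², so V_GS − V_th = √(2 I_D / k_n) = √(2 × 4.29 / 5.11) = 1.3 V.
V_GS = 0.721 + 1.3 = 2.02 V.

V_GS = 2.02 V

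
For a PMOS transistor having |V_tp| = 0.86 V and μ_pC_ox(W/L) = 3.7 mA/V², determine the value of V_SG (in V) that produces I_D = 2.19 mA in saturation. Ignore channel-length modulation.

In saturation I_D = ½ k_p (V_SG − |V_tp|)², so V_SG − |V_tp| = √(2 I_D / k_p) = √(2 × 2.19 / 3.7) = 1.09 V.
V_SG = 0.86 + 1.09 = 1.95 V.

V_SG = 1.95 V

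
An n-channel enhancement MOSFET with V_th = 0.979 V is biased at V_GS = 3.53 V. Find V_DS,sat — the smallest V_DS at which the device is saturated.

V_DS,sat = 2.55 V

The boundary between triode and saturation is V_DS = V_GS − V_th = V_ov.
V_ov = 3.53 − 0.979 = 2.55 V.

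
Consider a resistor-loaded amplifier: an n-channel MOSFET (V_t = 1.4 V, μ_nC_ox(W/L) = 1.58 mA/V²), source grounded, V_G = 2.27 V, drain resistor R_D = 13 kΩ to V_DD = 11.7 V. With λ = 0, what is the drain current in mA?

I_D = 0.598 mA

V_GS = V_G = 2.27 V, so V_ov = 2.27 − 1.4 = 0.87 V.
Assume saturation: I_D = ½ k_n V_ov² = 0.5 × 1.58 × 0.87² = 0.598 mA, giving V_DS = V_DD − I_D R_D = 11.7 − 0.598 × 13 = 3.93 V.
V_DS = 3.93 V ≥ V_ov = 0.87 V, confirming saturation.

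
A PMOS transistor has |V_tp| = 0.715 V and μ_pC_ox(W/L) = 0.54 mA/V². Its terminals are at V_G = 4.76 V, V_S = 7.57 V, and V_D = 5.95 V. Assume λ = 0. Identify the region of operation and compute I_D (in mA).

V_SG = V_S − V_G = 7.57 − 4.76 = 2.81 V; V_SD = V_S − V_D = 7.57 − 5.95 = 1.62 V.
V_ov = V_SG − |V_tp| = 2.81 − 0.715 = 2.1 V.
Since V_SD = 1.62 V < V_ov = 2.1 V, the device is in the triode region.
I_D = k_p [V_ov · V_SD − ½ V_SD²] = 0.54 × [2.1 × 1.62 − 0.5 × 1.62²] = 1.12 mA.

Triode; I_D = 1.12 mA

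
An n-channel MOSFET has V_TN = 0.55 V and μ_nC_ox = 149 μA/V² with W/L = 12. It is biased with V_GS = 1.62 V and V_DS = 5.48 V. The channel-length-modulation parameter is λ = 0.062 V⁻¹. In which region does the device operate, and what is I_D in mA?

Saturation; I_D = 1.37 mA

k_n = μ_nC_ox · (W/L) = 1.788 mA/V².
V_ov = V_GS − V_TN = 1.62 − 0.55 = 1.07 V.
Since V_DS = 5.48 V ≥ V_ov = 1.07 V, the device is in saturation.
I_D = ½ k_n V_ov² (1 + λ V_DS) = 0.5 × 1.788 × 1.07² × (1 + 0.062 × 5.48) = 1.37 mA.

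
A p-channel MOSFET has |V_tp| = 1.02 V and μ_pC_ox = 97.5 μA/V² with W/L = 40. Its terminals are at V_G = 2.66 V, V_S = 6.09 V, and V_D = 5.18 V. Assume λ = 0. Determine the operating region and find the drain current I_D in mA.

V_SG = V_S − V_G = 6.09 − 2.66 = 3.43 V; V_SD = V_S − V_D = 6.09 − 5.18 = 0.91 V.
k_p = μ_pC_ox · (W/L) = 3.9 mA/V².
V_ov = V_SG − |V_tp| = 3.43 − 1.02 = 2.41 V.
Since V_SD = 0.91 V < V_ov = 2.41 V, the device is in the triode region.
I_D = k_p [V_ov · V_SD − ½ V_SD²] = 3.9 × [2.41 × 0.91 − 0.5 × 0.91²] = 6.94 mA.

Triode; I_D = 6.94 mA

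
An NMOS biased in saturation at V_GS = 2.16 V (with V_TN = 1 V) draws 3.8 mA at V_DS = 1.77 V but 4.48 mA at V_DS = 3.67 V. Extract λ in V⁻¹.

λ = 0.113 V⁻¹

With V_GS fixed, I_D ∝ (1 + λ V_DS) in saturation, so I_D2/I_D1 = (1 + λ V_DS2)/(1 + λ V_DS1).
4.48/3.8 = 1.179 = (1 + 3.67 λ)/(1 + 1.77 λ).
Solving: λ (I_D1 V_DS2 − I_D2 V_DS1) = I_D2 − I_D1, so λ = (4.48 − 3.8) / (3.8 × 3.67 − 4.48 × 1.77) = 0.68 / 6.02 = 0.113 V⁻¹.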